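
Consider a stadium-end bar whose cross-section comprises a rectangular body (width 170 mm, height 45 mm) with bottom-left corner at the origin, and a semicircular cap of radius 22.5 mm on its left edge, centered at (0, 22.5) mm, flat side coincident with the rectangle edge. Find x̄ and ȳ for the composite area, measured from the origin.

rectangular body: A = 170 × 45 = 7650.00, centroid at (85.00, 22.50).
semicircular end: A = ½π·22.5² = 795.22, centroid at (-9.55, 22.50).
ΣA = 8445.22 mm², ΣAx̄ = 642656.25 mm³, ΣAȳ = 190017.35 mm³.
x̄ = 642656.25/8445.22 = 76.10 mm; ȳ = 190017.35/8445.22 = 22.50 mm.

x̄ = 76.10 mm, ȳ = 22.50 mm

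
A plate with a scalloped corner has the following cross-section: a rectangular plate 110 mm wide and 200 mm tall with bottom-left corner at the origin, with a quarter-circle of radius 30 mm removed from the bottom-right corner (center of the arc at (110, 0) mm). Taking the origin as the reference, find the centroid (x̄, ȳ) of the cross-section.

x̄ = 53.60 mm, ȳ = 102.90 mm

plate: A = 110 × 200 = 22000.00, centroid at (55.00, 100.00).
removed quarter-circle: A = −¼π·30² = -706.86, centroid at (97.27, 12.73).
ΣA = 21293.14 mm², ΣAx̄ = 1141245.58 mm³, ΣAȳ = 2191000.00 mm³.
x̄ = 1141245.58/21293.14 = 53.60 mm; ȳ = 2191000.00/21293.14 = 102.90 mm.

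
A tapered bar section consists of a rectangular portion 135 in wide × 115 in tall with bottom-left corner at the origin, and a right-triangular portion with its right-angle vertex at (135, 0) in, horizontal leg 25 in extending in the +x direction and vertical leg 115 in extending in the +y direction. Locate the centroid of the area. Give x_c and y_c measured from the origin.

x_c = 73.93 in, y_c = 55.88 in

rectangular portion: A = 135 × 115 = 15525.00, centroid at (67.50, 57.50).
triangular portion: A = ½·25·115 = 1437.50, centroid at (143.33, 38.33).
ΣA = 16962.50 in², ΣAx_c = 1253979.17 in³, ΣAy_c = 947791.67 in³.
x_c = 1253979.17/16962.50 = 73.93 in; y_c = 947791.67/16962.50 = 55.88 in.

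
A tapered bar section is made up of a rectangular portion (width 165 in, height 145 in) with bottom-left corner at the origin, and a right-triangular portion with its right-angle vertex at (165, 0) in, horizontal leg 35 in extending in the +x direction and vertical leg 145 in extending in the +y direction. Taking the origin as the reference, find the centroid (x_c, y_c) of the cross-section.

x_c = 91.53 in, y_c = 70.18 in

Part | A | x̄ᵢ | ȳᵢ | A·x̄ᵢ | A·ȳᵢ
rectangular portion | 23925.00 | 82.50 | 72.50 | 1973812.50 | 1734562.50
triangular portion | 2537.50 | 176.67 | 48.33 | 448291.67 | 122645.83
Σ | 26462.50 |  |  | 2422104.17 | 1857208.33
x_c = 2422104.17 / 26462.50 = 91.53 in
y_c = 1857208.33 / 26462.50 = 70.18 in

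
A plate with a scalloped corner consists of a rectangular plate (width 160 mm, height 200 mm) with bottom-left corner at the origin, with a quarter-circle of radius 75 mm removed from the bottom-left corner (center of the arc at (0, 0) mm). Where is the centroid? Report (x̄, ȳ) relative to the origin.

plate: A = 160 × 200 = 32000.00, centroid at (80.00, 100.00).
removed quarter-circle: A = −¼π·75² = -4417.86, centroid at (31.83, 31.83).
ΣA = 27582.14 mm², ΣAx̄ = 2419375.00 mm³, ΣAȳ = 3059375.00 mm³.
x̄ = 2419375.00/27582.14 = 87.72 mm; ȳ = 3059375.00/27582.14 = 110.92 mm.

x̄ = 87.72 mm, ȳ = 110.92 mm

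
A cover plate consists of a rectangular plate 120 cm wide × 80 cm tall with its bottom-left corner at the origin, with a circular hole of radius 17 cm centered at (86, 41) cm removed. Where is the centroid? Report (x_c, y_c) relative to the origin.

plate: A = 120 × 80 = 9600.00, centroid at (60.00, 40.00).
hole: A = −π·17² = -907.92, centroid at (86.00, 41.00).
ΣA = 8692.08 cm²
ΣAx_c = (9600.00)(60.00) + (-907.92)(86.00) = 497918.86 cm³
ΣAy_c = (9600.00)(40.00) + (-907.92)(41.00) = 346775.27 cm³
x_c = 497918.86 / 8692.08 = 57.28 cm
y_c = 346775.27 / 8692.08 = 39.90 cm

x_c = 57.28 cm, y_c = 39.90 cm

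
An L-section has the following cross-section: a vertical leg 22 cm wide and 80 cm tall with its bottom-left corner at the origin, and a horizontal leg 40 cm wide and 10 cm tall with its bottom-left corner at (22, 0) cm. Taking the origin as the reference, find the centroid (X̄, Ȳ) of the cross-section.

vertical leg: A = 22 × 80 = 1760.00, centroid at (11.00, 40.00).
horizontal leg: A = 40 × 10 = 400.00, centroid at (42.00, 5.00).
ΣA = 2160.00 cm²
ΣAX̄ = (1760.00)(11.00) + (400.00)(42.00) = 36160.00 cm³
ΣAȲ = (1760.00)(40.00) + (400.00)(5.00) = 72400.00 cm³
X̄ = 36160.00 / 2160.00 = 16.74 cm
Ȳ = 72400.00 / 2160.00 = 33.52 cm

X̄ = 16.74 cm, Ȳ = 33.52 cm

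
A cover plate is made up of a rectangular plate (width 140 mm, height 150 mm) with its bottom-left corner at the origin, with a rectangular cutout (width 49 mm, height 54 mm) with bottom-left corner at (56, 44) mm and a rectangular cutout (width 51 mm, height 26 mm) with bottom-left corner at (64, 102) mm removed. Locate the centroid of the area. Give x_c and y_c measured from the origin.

plate: A = 140 × 150 = 21000.00, centroid at (70.00, 75.00).
hole 1: A = −(49 × 54) = -2646.00, centroid at (80.50, 71.00).
hole 2: A = −(51 × 26) = -1326.00, centroid at (89.50, 115.00).
ΣA = 17028.00 mm²
ΣAx_c = (21000.00)(70.00) + (-2646.00)(80.50) + (-1326.00)(89.50) = 1138320.00 mm³
ΣAy_c = (21000.00)(75.00) + (-2646.00)(71.00) + (-1326.00)(115.00) = 1234644.00 mm³
x_c = 1138320.00 / 17028.00 = 66.85 mm
y_c = 1234644.00 / 17028.00 = 72.51 mm

x_c = 66.85 mm, y_c = 72.51 mm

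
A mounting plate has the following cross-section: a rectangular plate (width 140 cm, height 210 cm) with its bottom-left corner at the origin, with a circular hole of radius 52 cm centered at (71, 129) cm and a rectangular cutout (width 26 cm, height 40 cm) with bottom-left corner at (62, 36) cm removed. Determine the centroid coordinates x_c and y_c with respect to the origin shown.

x_c = 69.31 cm, y_c = 97.30 cm

Part | A | x̄ᵢ | ȳᵢ | A·x̄ᵢ | A·ȳᵢ
plate | 29400.00 | 70.00 | 105.00 | 2058000.00 | 3087000.00
hole 1 | -8494.87 | 71.00 | 129.00 | -603135.52 | -1095837.78
hole 2 | -1040.00 | 75.00 | 56.00 | -78000.00 | -58240.00
Σ | 19865.13 |  |  | 1376864.48 | 1932922.22
x_c = 1376864.48 / 19865.13 = 69.31 cm
y_c = 1932922.22 / 19865.13 = 97.30 cm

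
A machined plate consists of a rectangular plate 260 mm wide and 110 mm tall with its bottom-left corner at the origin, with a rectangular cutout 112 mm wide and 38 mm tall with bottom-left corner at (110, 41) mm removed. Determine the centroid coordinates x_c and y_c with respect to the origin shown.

x_c = 123.71 mm, y_c = 54.13 mm

plate: A = 260 × 110 = 28600.00, centroid at (130.00, 55.00).
hole: A = −(112 × 38) = -4256.00, centroid at (166.00, 60.00).
ΣA = 24344.00 mm²
ΣAx_c = (28600.00)(130.00) + (-4256.00)(166.00) = 3011504.00 mm³
ΣAy_c = (28600.00)(55.00) + (-4256.00)(60.00) = 1317640.00 mm³
x_c = 3011504.00 / 24344.00 = 123.71 mm
y_c = 1317640.00 / 24344.00 = 54.13 mm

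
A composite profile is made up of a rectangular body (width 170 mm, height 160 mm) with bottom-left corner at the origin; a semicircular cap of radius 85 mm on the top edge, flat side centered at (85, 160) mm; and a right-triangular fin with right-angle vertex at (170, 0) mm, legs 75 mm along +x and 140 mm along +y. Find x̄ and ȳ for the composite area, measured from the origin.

Part | A | x̄ᵢ | ȳᵢ | A·x̄ᵢ | A·ȳᵢ
rectangular body | 27200.00 | 85.00 | 80.00 | 2312000.00 | 2176000.00
semicircular top | 11349.00 | 85.00 | 196.08 | 964665.29 | 2225257.22
triangular fin | 5250.00 | 195.00 | 46.67 | 1023750.00 | 245000.00
Σ | 43799.00 |  |  | 4300415.29 | 4646257.22
x̄ = 4300415.29 / 43799.00 = 98.19 mm
ȳ = 4646257.22 / 43799.00 = 106.08 mm

x̄ = 98.19 mm, ȳ = 106.08 mm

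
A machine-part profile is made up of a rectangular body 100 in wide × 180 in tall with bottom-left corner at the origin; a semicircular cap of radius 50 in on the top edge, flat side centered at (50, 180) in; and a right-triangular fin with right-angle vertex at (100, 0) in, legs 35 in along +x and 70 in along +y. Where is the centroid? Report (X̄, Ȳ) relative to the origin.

X̄ = 53.26 in, Ȳ = 105.34 in

Part | A | x̄ᵢ | ȳᵢ | A·x̄ᵢ | A·ȳᵢ
rectangular body | 18000.00 | 50.00 | 90.00 | 900000.00 | 1620000.00
semicircular top | 3926.99 | 50.00 | 201.22 | 196349.54 | 790191.68
triangular fin | 1225.00 | 111.67 | 23.33 | 136791.67 | 28583.33
Σ | 23151.99 |  |  | 1233141.21 | 2438775.01
X̄ = 1233141.21 / 23151.99 = 53.26 in
Ȳ = 2438775.01 / 23151.99 = 105.34 in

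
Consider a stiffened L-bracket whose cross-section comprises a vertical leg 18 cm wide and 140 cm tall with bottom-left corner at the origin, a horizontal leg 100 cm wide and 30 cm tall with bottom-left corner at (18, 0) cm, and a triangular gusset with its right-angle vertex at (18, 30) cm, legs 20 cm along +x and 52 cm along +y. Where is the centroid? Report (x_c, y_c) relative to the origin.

vertical leg: A = 18 × 140 = 2520.00, centroid at (9.00, 70.00).
horizontal leg: A = 100 × 30 = 3000.00, centroid at (68.00, 15.00).
gusset: A = ½·20·52 = 520.00, centroid at (24.67, 47.33).
ΣA = 6040.00 cm², ΣAx_c = 239506.67 cm³, ΣAy_c = 246013.33 cm³.
x_c = 239506.67/6040.00 = 39.65 cm; y_c = 246013.33/6040.00 = 40.73 cm.

x_c = 39.65 cm, y_c = 40.73 cm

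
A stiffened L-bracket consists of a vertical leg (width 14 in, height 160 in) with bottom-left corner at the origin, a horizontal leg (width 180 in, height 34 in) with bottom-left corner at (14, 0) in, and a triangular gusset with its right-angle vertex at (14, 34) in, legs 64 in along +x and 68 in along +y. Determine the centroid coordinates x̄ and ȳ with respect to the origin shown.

vertical leg: A = 14 × 160 = 2240.00, centroid at (7.00, 80.00).
horizontal leg: A = 180 × 34 = 6120.00, centroid at (104.00, 17.00).
gusset: A = ½·64·68 = 2176.00, centroid at (35.33, 56.67).
ΣA = 10536.00 in²
ΣAx̄ = (2240.00)(7.00) + (6120.00)(104.00) + (2176.00)(35.33) = 729045.33 in³
ΣAȳ = (2240.00)(80.00) + (6120.00)(17.00) + (2176.00)(56.67) = 406546.67 in³
x̄ = 729045.33 / 10536.00 = 69.20 in
ȳ = 406546.67 / 10536.00 = 38.59 in

x̄ = 69.20 in, ȳ = 38.59 in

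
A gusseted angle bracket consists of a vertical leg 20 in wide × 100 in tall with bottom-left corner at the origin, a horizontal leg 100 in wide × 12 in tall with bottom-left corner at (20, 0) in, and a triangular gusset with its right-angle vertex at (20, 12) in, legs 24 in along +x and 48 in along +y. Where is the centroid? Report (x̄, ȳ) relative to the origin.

Part | A | x̄ᵢ | ȳᵢ | A·x̄ᵢ | A·ȳᵢ
vertical leg | 2000.00 | 10.00 | 50.00 | 20000.00 | 100000.00
horizontal leg | 1200.00 | 70.00 | 6.00 | 84000.00 | 7200.00
gusset | 576.00 | 28.00 | 28.00 | 16128.00 | 16128.00
Σ | 3776.00 |  |  | 120128.00 | 123328.00
x̄ = 120128.00 / 3776.00 = 31.81 in
ȳ = 123328.00 / 3776.00 = 32.66 in

x̄ = 31.81 in, ȳ = 32.66 in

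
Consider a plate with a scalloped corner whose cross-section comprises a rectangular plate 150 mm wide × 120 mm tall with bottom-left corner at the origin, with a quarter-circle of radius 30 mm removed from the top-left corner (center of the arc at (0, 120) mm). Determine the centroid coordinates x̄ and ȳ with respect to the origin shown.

x̄ = 77.55 mm, ȳ = 58.07 mm

plate: A = 150 × 120 = 18000.00, centroid at (75.00, 60.00).
removed quarter-circle: A = −¼π·30² = -706.86, centroid at (12.73, 107.27).
ΣA = 17293.14 mm²
ΣAx̄ = (18000.00)(75.00) + (-706.86)(12.73) = 1341000.00 mm³
ΣAȳ = (18000.00)(60.00) + (-706.86)(107.27) = 1004177.00 mm³
x̄ = 1341000.00 / 17293.14 = 77.55 mm
ȳ = 1004177.00 / 17293.14 = 58.07 mm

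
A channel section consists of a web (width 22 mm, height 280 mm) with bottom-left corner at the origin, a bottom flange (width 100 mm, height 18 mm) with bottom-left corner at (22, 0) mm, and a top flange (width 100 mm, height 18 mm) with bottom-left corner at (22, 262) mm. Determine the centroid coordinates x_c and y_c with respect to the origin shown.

x_c = 33.50 mm, y_c = 140.00 mm

web: A = 22 × 280 = 6160.00, centroid at (11.00, 140.00).
bottom flange: A = 100 × 18 = 1800.00, centroid at (72.00, 9.00).
top flange: A = 100 × 18 = 1800.00, centroid at (72.00, 271.00).
ΣA = 9760.00 mm²
ΣAx_c = (6160.00)(11.00) + (1800.00)(72.00) + (1800.00)(72.00) = 326960.00 mm³
ΣAy_c = (6160.00)(140.00) + (1800.00)(9.00) + (1800.00)(271.00) = 1366400.00 mm³
x_c = 326960.00 / 9760.00 = 33.50 mm
y_c = 1366400.00 / 9760.00 = 140.00 mm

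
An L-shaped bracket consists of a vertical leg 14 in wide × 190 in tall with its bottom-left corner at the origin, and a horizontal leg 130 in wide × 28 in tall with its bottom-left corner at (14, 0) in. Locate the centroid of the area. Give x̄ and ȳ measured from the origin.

x̄ = 48.60 in, ȳ = 48.20 in

vertical leg: A = 14 × 190 = 2660.00, centroid at (7.00, 95.00).
horizontal leg: A = 130 × 28 = 3640.00, centroid at (79.00, 14.00).
ΣA = 6300.00 in²
ΣAx̄ = (2660.00)(7.00) + (3640.00)(79.00) = 306180.00 in³
ΣAȳ = (2660.00)(95.00) + (3640.00)(14.00) = 303660.00 in³
x̄ = 306180.00 / 6300.00 = 48.60 in
ȳ = 303660.00 / 6300.00 = 48.20 in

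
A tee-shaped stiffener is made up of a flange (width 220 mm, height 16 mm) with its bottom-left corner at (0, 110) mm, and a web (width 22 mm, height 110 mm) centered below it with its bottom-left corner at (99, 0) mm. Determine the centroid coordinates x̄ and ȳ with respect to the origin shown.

x̄ = 110.00 mm, ȳ = 92.33 mm

web: A = 22 × 110 = 2420.00, centroid at (110.00, 55.00).
flange: A = 220 × 16 = 3520.00, centroid at (110.00, 118.00).
ΣA = 5940.00 mm²
ΣAx̄ = (2420.00)(110.00) + (3520.00)(110.00) = 653400.00 mm³
ΣAȳ = (2420.00)(55.00) + (3520.00)(118.00) = 548460.00 mm³
x̄ = 653400.00 / 5940.00 = 110.00 mm
ȳ = 548460.00 / 5940.00 = 92.33 mm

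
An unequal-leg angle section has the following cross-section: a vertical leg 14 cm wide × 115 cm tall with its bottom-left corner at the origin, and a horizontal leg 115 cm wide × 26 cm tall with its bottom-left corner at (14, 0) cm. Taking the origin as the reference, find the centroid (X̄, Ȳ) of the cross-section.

vertical leg: A = 14 × 115 = 1610.00, centroid at (7.00, 57.50).
horizontal leg: A = 115 × 26 = 2990.00, centroid at (71.50, 13.00).
ΣA = 4600.00 cm²
ΣAX̄ = (1610.00)(7.00) + (2990.00)(71.50) = 225055.00 cm³
ΣAȲ = (1610.00)(57.50) + (2990.00)(13.00) = 131445.00 cm³
X̄ = 225055.00 / 4600.00 = 48.92 cm
Ȳ = 131445.00 / 4600.00 = 28.57 cm

X̄ = 48.92 cm, Ȳ = 28.57 cm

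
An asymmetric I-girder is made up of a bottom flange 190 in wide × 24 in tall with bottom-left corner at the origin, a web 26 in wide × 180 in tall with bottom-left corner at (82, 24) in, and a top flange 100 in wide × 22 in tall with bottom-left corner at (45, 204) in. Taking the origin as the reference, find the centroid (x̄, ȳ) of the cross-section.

x̄ = 95.00 in, ȳ = 92.77 in

Part | A | x̄ᵢ | ȳᵢ | A·x̄ᵢ | A·ȳᵢ
bottom flange | 4560.00 | 95.00 | 12.00 | 433200.00 | 54720.00
web | 4680.00 | 95.00 | 114.00 | 444600.00 | 533520.00
top flange | 2200.00 | 95.00 | 215.00 | 209000.00 | 473000.00
Σ | 11440.00 |  |  | 1086800.00 | 1061240.00
x̄ = 1086800.00 / 11440.00 = 95.00 in
ȳ = 1061240.00 / 11440.00 = 92.77 in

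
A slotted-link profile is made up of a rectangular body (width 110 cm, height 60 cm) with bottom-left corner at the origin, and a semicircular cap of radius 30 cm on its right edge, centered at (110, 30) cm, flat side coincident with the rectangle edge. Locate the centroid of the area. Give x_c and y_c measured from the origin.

rectangular body: A = 110 × 60 = 6600.00, centroid at (55.00, 30.00).
semicircular end: A = ½π·30² = 1413.72, centroid at (122.73, 30.00).
ΣA = 8013.72 cm², ΣAx_c = 536508.84 cm³, ΣAy_c = 240411.50 cm³.
x_c = 536508.84/8013.72 = 66.95 cm; y_c = 240411.50/8013.72 = 30.00 cm.

x_c = 66.95 cm, y_c = 30.00 cm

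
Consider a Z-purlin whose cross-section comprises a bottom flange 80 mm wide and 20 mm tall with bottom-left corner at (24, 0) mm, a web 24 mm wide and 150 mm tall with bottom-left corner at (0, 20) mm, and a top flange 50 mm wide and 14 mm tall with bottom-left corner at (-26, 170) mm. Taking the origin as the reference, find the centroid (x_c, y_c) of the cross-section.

x_c = 24.56 mm, y_c = 81.68 mm

bottom flange: A = 80 × 20 = 1600.00, centroid at (64.00, 10.00).
web: A = 24 × 150 = 3600.00, centroid at (12.00, 95.00).
top flange: A = 50 × 14 = 700.00, centroid at (-1.00, 177.00).
ΣA = 5900.00 mm²
ΣAx_c = (1600.00)(64.00) + (3600.00)(12.00) + (700.00)(-1.00) = 144900.00 mm³
ΣAy_c = (1600.00)(10.00) + (3600.00)(95.00) + (700.00)(177.00) = 481900.00 mm³
x_c = 144900.00 / 5900.00 = 24.56 mm
y_c = 481900.00 / 5900.00 = 81.68 mm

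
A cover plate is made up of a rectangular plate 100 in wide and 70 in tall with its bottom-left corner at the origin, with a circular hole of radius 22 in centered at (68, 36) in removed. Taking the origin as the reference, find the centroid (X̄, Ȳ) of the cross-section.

plate: A = 100 × 70 = 7000.00, centroid at (50.00, 35.00).
hole: A = −π·22² = -1520.53, centroid at (68.00, 36.00).
ΣA = 5479.47 in²
ΣAX̄ = (7000.00)(50.00) + (-1520.53)(68.00) = 246603.90 in³
ΣAȲ = (7000.00)(35.00) + (-1520.53)(36.00) = 190260.89 in³
X̄ = 246603.90 / 5479.47 = 45.01 in
Ȳ = 190260.89 / 5479.47 = 34.72 in

X̄ = 45.01 in, Ȳ = 34.72 in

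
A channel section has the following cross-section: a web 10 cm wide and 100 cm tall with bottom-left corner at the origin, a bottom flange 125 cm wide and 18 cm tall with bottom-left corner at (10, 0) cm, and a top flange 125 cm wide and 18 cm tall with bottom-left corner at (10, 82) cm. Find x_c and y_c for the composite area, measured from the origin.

x_c = 60.23 cm, y_c = 50.00 cm

web: A = 10 × 100 = 1000.00, centroid at (5.00, 50.00).
bottom flange: A = 125 × 18 = 2250.00, centroid at (72.50, 9.00).
top flange: A = 125 × 18 = 2250.00, centroid at (72.50, 91.00).
ΣA = 5500.00 cm², ΣAx_c = 331250.00 cm³, ΣAy_c = 275000.00 cm³.
x_c = 331250.00/5500.00 = 60.23 cm; y_c = 275000.00/5500.00 = 50.00 cm.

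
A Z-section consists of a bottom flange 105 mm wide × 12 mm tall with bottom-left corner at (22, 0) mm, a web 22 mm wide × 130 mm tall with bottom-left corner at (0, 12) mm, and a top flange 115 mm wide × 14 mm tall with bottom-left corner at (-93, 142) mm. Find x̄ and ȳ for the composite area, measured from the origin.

x̄ = 11.90 mm, ȳ = 81.62 mm

bottom flange: A = 105 × 12 = 1260.00, centroid at (74.50, 6.00).
web: A = 22 × 130 = 2860.00, centroid at (11.00, 77.00).
top flange: A = 115 × 14 = 1610.00, centroid at (-35.50, 149.00).
ΣA = 5730.00 mm²
ΣAx̄ = (1260.00)(74.50) + (2860.00)(11.00) + (1610.00)(-35.50) = 68175.00 mm³
ΣAȳ = (1260.00)(6.00) + (2860.00)(77.00) + (1610.00)(149.00) = 467670.00 mm³
x̄ = 68175.00 / 5730.00 = 11.90 mm
ȳ = 467670.00 / 5730.00 = 81.62 mm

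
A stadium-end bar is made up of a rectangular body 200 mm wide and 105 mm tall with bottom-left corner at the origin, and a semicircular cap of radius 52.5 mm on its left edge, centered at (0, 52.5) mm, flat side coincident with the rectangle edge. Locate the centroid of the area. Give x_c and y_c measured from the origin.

x_c = 79.10 mm, y_c = 52.50 mm

rectangular body: A = 200 × 105 = 21000.00, centroid at (100.00, 52.50).
semicircular end: A = ½π·52.5² = 4329.51, centroid at (-22.28, 52.50).
ΣA = 25329.51 mm²
ΣAx_c = (21000.00)(100.00) + (4329.51)(-22.28) = 2003531.25 mm³
ΣAy_c = (21000.00)(52.50) + (4329.51)(52.50) = 1329799.14 mm³
x_c = 2003531.25 / 25329.51 = 79.10 mm
y_c = 1329799.14 / 25329.51 = 52.50 mm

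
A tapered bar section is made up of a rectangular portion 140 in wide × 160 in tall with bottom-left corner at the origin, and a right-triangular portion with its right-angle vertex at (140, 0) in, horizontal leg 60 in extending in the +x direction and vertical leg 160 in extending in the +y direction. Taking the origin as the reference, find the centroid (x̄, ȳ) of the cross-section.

rectangular portion: A = 140 × 160 = 22400.00, centroid at (70.00, 80.00).
triangular portion: A = ½·60·160 = 4800.00, centroid at (160.00, 53.33).
ΣA = 27200.00 in²
ΣAx̄ = (22400.00)(70.00) + (4800.00)(160.00) = 2336000.00 in³
ΣAȳ = (22400.00)(80.00) + (4800.00)(53.33) = 2048000.00 in³
x̄ = 2336000.00 / 27200.00 = 85.88 in
ȳ = 2048000.00 / 27200.00 = 75.29 in

x̄ = 85.88 in, ȳ = 75.29 in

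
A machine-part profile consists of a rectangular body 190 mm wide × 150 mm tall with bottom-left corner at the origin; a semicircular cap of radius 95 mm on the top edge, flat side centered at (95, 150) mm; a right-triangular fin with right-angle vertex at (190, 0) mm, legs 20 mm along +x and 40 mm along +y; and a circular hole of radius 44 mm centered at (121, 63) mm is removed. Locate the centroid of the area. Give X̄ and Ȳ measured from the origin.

rectangular body: A = 190 × 150 = 28500.00, centroid at (95.00, 75.00).
semicircular top: A = ½π·95² = 14176.44, centroid at (95.00, 190.32).
triangular fin: A = ½·20·40 = 400.00, centroid at (196.67, 13.33).
hole: A = −π·44² = -6082.12, centroid at (121.00, 63.00).
ΣA = 36994.31 mm², ΣAX̄ = 3396991.24 mm³, ΣAȲ = 4457708.42 mm³.
X̄ = 3396991.24/36994.31 = 91.82 mm; Ȳ = 4457708.42/36994.31 = 120.50 mm.

X̄ = 91.82 mm, Ȳ = 120.50 mm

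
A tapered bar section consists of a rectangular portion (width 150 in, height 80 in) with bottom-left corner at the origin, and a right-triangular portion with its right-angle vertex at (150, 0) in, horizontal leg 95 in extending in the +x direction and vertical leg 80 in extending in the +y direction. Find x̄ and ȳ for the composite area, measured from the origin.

x̄ = 100.65 in, ȳ = 36.79 in

rectangular portion: A = 150 × 80 = 12000.00, centroid at (75.00, 40.00).
triangular portion: A = ½·95·80 = 3800.00, centroid at (181.67, 26.67).
ΣA = 15800.00 in²
ΣAx̄ = (12000.00)(75.00) + (3800.00)(181.67) = 1590333.33 in³
ΣAȳ = (12000.00)(40.00) + (3800.00)(26.67) = 581333.33 in³
x̄ = 1590333.33 / 15800.00 = 100.65 in
ȳ = 581333.33 / 15800.00 = 36.79 in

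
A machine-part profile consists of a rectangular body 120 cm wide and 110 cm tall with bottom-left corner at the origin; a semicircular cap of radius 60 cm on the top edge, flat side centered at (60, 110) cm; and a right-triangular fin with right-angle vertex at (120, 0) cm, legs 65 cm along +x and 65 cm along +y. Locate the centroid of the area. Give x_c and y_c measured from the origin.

x_c = 68.23 cm, y_c = 73.34 cm

rectangular body: A = 120 × 110 = 13200.00, centroid at (60.00, 55.00).
semicircular top: A = ½π·60² = 5654.87, centroid at (60.00, 135.46).
triangular fin: A = ½·65·65 = 2112.50, centroid at (141.67, 21.67).
ΣA = 20967.37 cm², ΣAx_c = 1430562.84 cm³, ΣAy_c = 1537806.18 cm³.
x_c = 1430562.84/20967.37 = 68.23 cm; y_c = 1537806.18/20967.37 = 73.34 cm.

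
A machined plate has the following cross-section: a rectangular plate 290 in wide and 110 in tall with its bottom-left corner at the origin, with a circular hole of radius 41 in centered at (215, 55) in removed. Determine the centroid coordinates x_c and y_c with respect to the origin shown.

plate: A = 290 × 110 = 31900.00, centroid at (145.00, 55.00).
hole: A = −π·41² = -5281.02, centroid at (215.00, 55.00).
ΣA = 26618.98 in²
ΣAx_c = (31900.00)(145.00) + (-5281.02)(215.00) = 3490081.29 in³
ΣAy_c = (31900.00)(55.00) + (-5281.02)(55.00) = 1464044.05 in³
x_c = 3490081.29 / 26618.98 = 131.11 in
y_c = 1464044.05 / 26618.98 = 55.00 in

x_c = 131.11 in, y_c = 55.00 in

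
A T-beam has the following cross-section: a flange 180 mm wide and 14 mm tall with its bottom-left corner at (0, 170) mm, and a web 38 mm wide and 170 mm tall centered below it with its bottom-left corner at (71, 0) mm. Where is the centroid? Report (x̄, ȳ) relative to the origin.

web: A = 38 × 170 = 6460.00, centroid at (90.00, 85.00).
flange: A = 180 × 14 = 2520.00, centroid at (90.00, 177.00).
ΣA = 8980.00 mm²
ΣAx̄ = (6460.00)(90.00) + (2520.00)(90.00) = 808200.00 mm³
ΣAȳ = (6460.00)(85.00) + (2520.00)(177.00) = 995140.00 mm³
x̄ = 808200.00 / 8980.00 = 90.00 mm
ȳ = 995140.00 / 8980.00 = 110.82 mm

x̄ = 90.00 mm, ȳ = 110.82 mm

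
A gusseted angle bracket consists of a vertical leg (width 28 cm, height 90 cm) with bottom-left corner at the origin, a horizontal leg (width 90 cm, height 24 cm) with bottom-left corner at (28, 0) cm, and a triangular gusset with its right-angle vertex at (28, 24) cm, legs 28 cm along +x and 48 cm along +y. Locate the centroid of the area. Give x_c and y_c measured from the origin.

vertical leg: A = 28 × 90 = 2520.00, centroid at (14.00, 45.00).
horizontal leg: A = 90 × 24 = 2160.00, centroid at (73.00, 12.00).
gusset: A = ½·28·48 = 672.00, centroid at (37.33, 40.00).
ΣA = 5352.00 cm², ΣAx_c = 218048.00 cm³, ΣAy_c = 166200.00 cm³.
x_c = 218048.00/5352.00 = 40.74 cm; y_c = 166200.00/5352.00 = 31.05 cm.

x_c = 40.74 cm, y_c = 31.05 cm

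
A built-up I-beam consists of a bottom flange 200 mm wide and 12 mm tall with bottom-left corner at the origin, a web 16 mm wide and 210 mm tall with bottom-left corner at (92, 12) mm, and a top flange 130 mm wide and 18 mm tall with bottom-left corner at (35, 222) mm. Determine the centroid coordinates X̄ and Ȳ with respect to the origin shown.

Part | A | x̄ᵢ | ȳᵢ | A·x̄ᵢ | A·ȳᵢ
bottom flange | 2400.00 | 100.00 | 6.00 | 240000.00 | 14400.00
web | 3360.00 | 100.00 | 117.00 | 336000.00 | 393120.00
top flange | 2340.00 | 100.00 | 231.00 | 234000.00 | 540540.00
Σ | 8100.00 |  |  | 810000.00 | 948060.00
X̄ = 810000.00 / 8100.00 = 100.00 mm
Ȳ = 948060.00 / 8100.00 = 117.04 mm

X̄ = 100.00 mm, Ȳ = 117.04 mm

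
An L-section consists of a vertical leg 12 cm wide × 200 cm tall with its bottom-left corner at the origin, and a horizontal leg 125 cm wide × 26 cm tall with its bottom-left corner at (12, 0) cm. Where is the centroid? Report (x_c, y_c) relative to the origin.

Part | A | x̄ᵢ | ȳᵢ | A·x̄ᵢ | A·ȳᵢ
vertical leg | 2400.00 | 6.00 | 100.00 | 14400.00 | 240000.00
horizontal leg | 3250.00 | 74.50 | 13.00 | 242125.00 | 42250.00
Σ | 5650.00 |  |  | 256525.00 | 282250.00
x_c = 256525.00 / 5650.00 = 45.40 cm
y_c = 282250.00 / 5650.00 = 49.96 cm

x_c = 45.40 cm, y_c = 49.96 cm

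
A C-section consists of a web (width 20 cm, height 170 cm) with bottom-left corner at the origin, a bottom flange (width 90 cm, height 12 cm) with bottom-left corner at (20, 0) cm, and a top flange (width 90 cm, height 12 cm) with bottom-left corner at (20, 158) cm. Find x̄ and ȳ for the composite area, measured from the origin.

web: A = 20 × 170 = 3400.00, centroid at (10.00, 85.00).
bottom flange: A = 90 × 12 = 1080.00, centroid at (65.00, 6.00).
top flange: A = 90 × 12 = 1080.00, centroid at (65.00, 164.00).
ΣA = 5560.00 cm²
ΣAx̄ = (3400.00)(10.00) + (1080.00)(65.00) + (1080.00)(65.00) = 174400.00 cm³
ΣAȳ = (3400.00)(85.00) + (1080.00)(6.00) + (1080.00)(164.00) = 472600.00 cm³
x̄ = 174400.00 / 5560.00 = 31.37 cm
ȳ = 472600.00 / 5560.00 = 85.00 cm

x̄ = 31.37 cm, ȳ = 85.00 cm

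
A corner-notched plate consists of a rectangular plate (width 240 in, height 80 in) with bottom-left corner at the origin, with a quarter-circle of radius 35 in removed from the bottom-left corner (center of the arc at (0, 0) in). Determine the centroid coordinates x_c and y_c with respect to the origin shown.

x_c = 125.55 in, y_c = 41.33 in

Part | A | x̄ᵢ | ȳᵢ | A·x̄ᵢ | A·ȳᵢ
plate | 19200.00 | 120.00 | 40.00 | 2304000.00 | 768000.00
removed quarter-circle | -962.11 | 14.85 | 14.85 | -14291.67 | -14291.67
Σ | 18237.89 |  |  | 2289708.33 | 753708.33
x_c = 2289708.33 / 18237.89 = 125.55 in
y_c = 753708.33 / 18237.89 = 41.33 in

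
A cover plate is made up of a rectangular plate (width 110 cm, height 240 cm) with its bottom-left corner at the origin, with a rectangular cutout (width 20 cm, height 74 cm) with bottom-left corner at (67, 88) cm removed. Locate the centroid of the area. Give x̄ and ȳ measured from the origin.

x̄ = 53.69 cm, ȳ = 119.70 cm

plate: A = 110 × 240 = 26400.00, centroid at (55.00, 120.00).
hole: A = −(20 × 74) = -1480.00, centroid at (77.00, 125.00).
ΣA = 24920.00 cm², ΣAx̄ = 1338040.00 cm³, ΣAȳ = 2983000.00 cm³.
x̄ = 1338040.00/24920.00 = 53.69 cm; ȳ = 2983000.00/24920.00 = 119.70 cm.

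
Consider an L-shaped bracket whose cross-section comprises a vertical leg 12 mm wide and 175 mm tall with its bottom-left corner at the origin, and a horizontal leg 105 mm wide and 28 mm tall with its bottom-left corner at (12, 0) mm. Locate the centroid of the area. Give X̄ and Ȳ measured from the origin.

X̄ = 40.12 mm, Ȳ = 44.62 mm

vertical leg: A = 12 × 175 = 2100.00, centroid at (6.00, 87.50).
horizontal leg: A = 105 × 28 = 2940.00, centroid at (64.50, 14.00).
ΣA = 5040.00 mm², ΣAX̄ = 202230.00 mm³, ΣAȲ = 224910.00 mm³.
X̄ = 202230.00/5040.00 = 40.12 mm; Ȳ = 224910.00/5040.00 = 44.62 mm.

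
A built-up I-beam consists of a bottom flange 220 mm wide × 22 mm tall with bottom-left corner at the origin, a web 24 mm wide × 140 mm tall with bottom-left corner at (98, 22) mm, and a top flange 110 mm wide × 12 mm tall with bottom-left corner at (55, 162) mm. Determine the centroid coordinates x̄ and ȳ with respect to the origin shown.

bottom flange: A = 220 × 22 = 4840.00, centroid at (110.00, 11.00).
web: A = 24 × 140 = 3360.00, centroid at (110.00, 92.00).
top flange: A = 110 × 12 = 1320.00, centroid at (110.00, 168.00).
ΣA = 9520.00 mm², ΣAx̄ = 1047200.00 mm³, ΣAȳ = 584120.00 mm³.
x̄ = 1047200.00/9520.00 = 110.00 mm; ȳ = 584120.00/9520.00 = 61.36 mm.

x̄ = 110.00 mm, ȳ = 61.36 mm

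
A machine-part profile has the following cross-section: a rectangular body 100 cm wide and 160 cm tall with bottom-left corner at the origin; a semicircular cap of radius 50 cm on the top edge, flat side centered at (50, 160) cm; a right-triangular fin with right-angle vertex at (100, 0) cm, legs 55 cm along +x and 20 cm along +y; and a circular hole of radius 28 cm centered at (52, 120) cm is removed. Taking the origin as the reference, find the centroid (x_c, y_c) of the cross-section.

Part | A | x̄ᵢ | ȳᵢ | A·x̄ᵢ | A·ȳᵢ
rectangular body | 16000.00 | 50.00 | 80.00 | 800000.00 | 1280000.00
semicircular top | 3926.99 | 50.00 | 181.22 | 196349.54 | 711651.86
triangular fin | 550.00 | 118.33 | 6.67 | 65083.33 | 3666.67
hole | -2463.01 | 52.00 | 120.00 | -128076.45 | -295561.04
Σ | 18013.98 |  |  | 933356.42 | 1699757.49
x_c = 933356.42 / 18013.98 = 51.81 cm
y_c = 1699757.49 / 18013.98 = 94.36 cm

x_c = 51.81 cm, y_c = 94.36 cm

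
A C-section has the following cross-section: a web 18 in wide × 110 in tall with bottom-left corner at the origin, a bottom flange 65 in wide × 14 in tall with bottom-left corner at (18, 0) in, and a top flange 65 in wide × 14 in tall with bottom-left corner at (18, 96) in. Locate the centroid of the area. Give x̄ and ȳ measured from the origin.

x̄ = 28.88 in, ȳ = 55.00 in

web: A = 18 × 110 = 1980.00, centroid at (9.00, 55.00).
bottom flange: A = 65 × 14 = 910.00, centroid at (50.50, 7.00).
top flange: A = 65 × 14 = 910.00, centroid at (50.50, 103.00).
ΣA = 3800.00 in²
ΣAx̄ = (1980.00)(9.00) + (910.00)(50.50) + (910.00)(50.50) = 109730.00 in³
ΣAȳ = (1980.00)(55.00) + (910.00)(7.00) + (910.00)(103.00) = 209000.00 in³
x̄ = 109730.00 / 3800.00 = 28.88 in
ȳ = 209000.00 / 3800.00 = 55.00 in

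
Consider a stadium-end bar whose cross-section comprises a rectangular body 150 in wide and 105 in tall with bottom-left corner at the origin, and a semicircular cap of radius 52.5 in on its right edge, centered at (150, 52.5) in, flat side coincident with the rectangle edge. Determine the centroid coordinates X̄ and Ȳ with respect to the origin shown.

Part | A | x̄ᵢ | ȳᵢ | A·x̄ᵢ | A·ȳᵢ
rectangular body | 15750.00 | 75.00 | 52.50 | 1181250.00 | 826875.00
semicircular end | 4329.51 | 172.28 | 52.50 | 745894.86 | 227299.14
Σ | 20079.51 |  |  | 1927144.86 | 1054174.14
X̄ = 1927144.86 / 20079.51 = 95.98 in
Ȳ = 1054174.14 / 20079.51 = 52.50 in

X̄ = 95.98 in, Ȳ = 52.50 in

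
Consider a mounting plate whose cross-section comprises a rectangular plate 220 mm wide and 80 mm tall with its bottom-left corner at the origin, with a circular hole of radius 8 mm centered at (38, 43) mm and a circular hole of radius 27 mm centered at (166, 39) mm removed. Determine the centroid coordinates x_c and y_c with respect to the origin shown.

x_c = 102.47 mm, y_c = 40.11 mm

plate: A = 220 × 80 = 17600.00, centroid at (110.00, 40.00).
hole 1: A = −π·8² = -201.06, centroid at (38.00, 43.00).
hole 2: A = −π·27² = -2290.22, centroid at (166.00, 39.00).
ΣA = 15108.72 mm², ΣAx_c = 1548182.95 mm³, ΣAy_c = 606035.72 mm³.
x_c = 1548182.95/15108.72 = 102.47 mm; y_c = 606035.72/15108.72 = 40.11 mm.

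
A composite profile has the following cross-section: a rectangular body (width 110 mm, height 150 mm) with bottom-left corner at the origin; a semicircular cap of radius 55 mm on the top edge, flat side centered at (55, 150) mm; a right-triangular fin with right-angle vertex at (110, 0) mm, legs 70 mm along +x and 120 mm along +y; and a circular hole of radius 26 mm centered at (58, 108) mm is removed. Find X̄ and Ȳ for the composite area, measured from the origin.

X̄ = 68.83 mm, Ȳ = 85.73 mm

Part | A | x̄ᵢ | ȳᵢ | A·x̄ᵢ | A·ȳᵢ
rectangular body | 16500.00 | 55.00 | 75.00 | 907500.00 | 1237500.00
semicircular top | 4751.66 | 55.00 | 173.34 | 261341.24 | 823665.50
triangular fin | 4200.00 | 133.33 | 40.00 | 560000.00 | 168000.00
hole | -2123.72 | 58.00 | 108.00 | -123175.56 | -229361.40
Σ | 23327.94 |  |  | 1605665.67 | 1999804.10
X̄ = 1605665.67 / 23327.94 = 68.83 mm
Ȳ = 1999804.10 / 23327.94 = 85.73 mm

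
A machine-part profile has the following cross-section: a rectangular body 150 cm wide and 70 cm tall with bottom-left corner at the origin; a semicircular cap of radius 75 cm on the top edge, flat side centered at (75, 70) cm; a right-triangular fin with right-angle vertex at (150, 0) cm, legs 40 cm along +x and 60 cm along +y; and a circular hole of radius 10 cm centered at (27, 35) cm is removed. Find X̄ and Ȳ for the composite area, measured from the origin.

rectangular body: A = 150 × 70 = 10500.00, centroid at (75.00, 35.00).
semicircular top: A = ½π·75² = 8835.73, centroid at (75.00, 101.83).
triangular fin: A = ½·40·60 = 1200.00, centroid at (163.33, 20.00).
hole: A = −π·10² = -314.16, centroid at (27.00, 35.00).
ΣA = 20221.57 cm², ΣAX̄ = 1637697.40 cm³, ΣAȲ = 1280255.48 cm³.
X̄ = 1637697.40/20221.57 = 80.99 cm; Ȳ = 1280255.48/20221.57 = 63.31 cm.

X̄ = 80.99 cm, Ȳ = 63.31 cm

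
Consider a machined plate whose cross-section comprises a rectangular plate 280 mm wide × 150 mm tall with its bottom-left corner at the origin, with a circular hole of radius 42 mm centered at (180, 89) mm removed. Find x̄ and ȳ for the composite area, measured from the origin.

x̄ = 133.92 mm, ȳ = 72.87 mm

plate: A = 280 × 150 = 42000.00, centroid at (140.00, 75.00).
hole: A = −π·42² = -5541.77, centroid at (180.00, 89.00).
ΣA = 36458.23 mm²
ΣAx̄ = (42000.00)(140.00) + (-5541.77)(180.00) = 4882481.50 mm³
ΣAȳ = (42000.00)(75.00) + (-5541.77)(89.00) = 2656782.52 mm³
x̄ = 4882481.50 / 36458.23 = 133.92 mm
ȳ = 2656782.52 / 36458.23 = 72.87 mm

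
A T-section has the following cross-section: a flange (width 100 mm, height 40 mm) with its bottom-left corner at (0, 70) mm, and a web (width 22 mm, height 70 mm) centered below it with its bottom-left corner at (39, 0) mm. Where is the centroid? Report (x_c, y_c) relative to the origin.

x_c = 50.00 mm, y_c = 74.71 mm

web: A = 22 × 70 = 1540.00, centroid at (50.00, 35.00).
flange: A = 100 × 40 = 4000.00, centroid at (50.00, 90.00).
ΣA = 5540.00 mm²
ΣAx_c = (1540.00)(50.00) + (4000.00)(50.00) = 277000.00 mm³
ΣAy_c = (1540.00)(35.00) + (4000.00)(90.00) = 413900.00 mm³
x_c = 277000.00 / 5540.00 = 50.00 mm
y_c = 413900.00 / 5540.00 = 74.71 mm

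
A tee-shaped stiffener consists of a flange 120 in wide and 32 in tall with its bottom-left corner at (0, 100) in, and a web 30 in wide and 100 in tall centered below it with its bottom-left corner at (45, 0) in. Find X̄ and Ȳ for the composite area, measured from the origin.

X̄ = 60.00 in, Ȳ = 87.05 in

web: A = 30 × 100 = 3000.00, centroid at (60.00, 50.00).
flange: A = 120 × 32 = 3840.00, centroid at (60.00, 116.00).
ΣA = 6840.00 in², ΣAX̄ = 410400.00 in³, ΣAȲ = 595440.00 in³.
X̄ = 410400.00/6840.00 = 60.00 in; Ȳ = 595440.00/6840.00 = 87.05 in.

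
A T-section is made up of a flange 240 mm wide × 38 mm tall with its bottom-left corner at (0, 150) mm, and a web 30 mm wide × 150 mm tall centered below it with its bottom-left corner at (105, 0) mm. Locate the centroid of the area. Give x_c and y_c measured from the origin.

x_c = 120.00 mm, y_c = 137.94 mm

Part | A | x̄ᵢ | ȳᵢ | A·x̄ᵢ | A·ȳᵢ
web | 4500.00 | 120.00 | 75.00 | 540000.00 | 337500.00
flange | 9120.00 | 120.00 | 169.00 | 1094400.00 | 1541280.00
Σ | 13620.00 |  |  | 1634400.00 | 1878780.00
x_c = 1634400.00 / 13620.00 = 120.00 mm
y_c = 1878780.00 / 13620.00 = 137.94 mm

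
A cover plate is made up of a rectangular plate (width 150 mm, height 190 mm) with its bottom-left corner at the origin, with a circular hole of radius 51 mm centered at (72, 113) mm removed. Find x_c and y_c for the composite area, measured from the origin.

Part | A | x̄ᵢ | ȳᵢ | A·x̄ᵢ | A·ȳᵢ
plate | 28500.00 | 75.00 | 95.00 | 2137500.00 | 2707500.00
hole | -8171.28 | 72.00 | 113.00 | -588332.34 | -923354.92
Σ | 20328.72 |  |  | 1549167.66 | 1784145.08
x_c = 1549167.66 / 20328.72 = 76.21 mm
y_c = 1784145.08 / 20328.72 = 87.76 mm

x_c = 76.21 mm, y_c = 87.76 mm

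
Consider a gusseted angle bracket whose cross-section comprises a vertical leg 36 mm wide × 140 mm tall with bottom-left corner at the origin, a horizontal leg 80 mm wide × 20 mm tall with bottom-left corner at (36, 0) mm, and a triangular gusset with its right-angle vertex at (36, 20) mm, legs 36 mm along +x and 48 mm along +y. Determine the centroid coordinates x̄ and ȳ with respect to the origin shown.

Part | A | x̄ᵢ | ȳᵢ | A·x̄ᵢ | A·ȳᵢ
vertical leg | 5040.00 | 18.00 | 70.00 | 90720.00 | 352800.00
horizontal leg | 1600.00 | 76.00 | 10.00 | 121600.00 | 16000.00
gusset | 864.00 | 48.00 | 36.00 | 41472.00 | 31104.00
Σ | 7504.00 |  |  | 253792.00 | 399904.00
x̄ = 253792.00 / 7504.00 = 33.82 mm
ȳ = 399904.00 / 7504.00 = 53.29 mm

x̄ = 33.82 mm, ȳ = 53.29 mm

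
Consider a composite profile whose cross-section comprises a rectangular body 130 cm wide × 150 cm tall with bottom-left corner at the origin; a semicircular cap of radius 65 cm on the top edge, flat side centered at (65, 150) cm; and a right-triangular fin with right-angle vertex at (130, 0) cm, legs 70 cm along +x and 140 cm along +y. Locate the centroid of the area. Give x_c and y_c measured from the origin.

x_c = 78.95 cm, y_c = 92.46 cm

Part | A | x̄ᵢ | ȳᵢ | A·x̄ᵢ | A·ȳᵢ
rectangular body | 19500.00 | 65.00 | 75.00 | 1267500.00 | 1462500.00
semicircular top | 6636.61 | 65.00 | 177.59 | 431379.94 | 1178575.51
triangular fin | 4900.00 | 153.33 | 46.67 | 751333.33 | 228666.67
Σ | 31036.61 |  |  | 2450213.27 | 2869742.17
x_c = 2450213.27 / 31036.61 = 78.95 cm
y_c = 2869742.17 / 31036.61 = 92.46 cm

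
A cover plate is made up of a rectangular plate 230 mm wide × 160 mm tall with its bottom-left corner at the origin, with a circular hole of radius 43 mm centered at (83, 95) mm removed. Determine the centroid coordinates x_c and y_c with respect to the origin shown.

plate: A = 230 × 160 = 36800.00, centroid at (115.00, 80.00).
hole: A = −π·43² = -5808.80, centroid at (83.00, 95.00).
ΣA = 30991.20 mm², ΣAx_c = 3749869.20 mm³, ΣAy_c = 2392163.54 mm³.
x_c = 3749869.20/30991.20 = 121.00 mm; y_c = 2392163.54/30991.20 = 77.19 mm.

x_c = 121.00 mm, y_c = 77.19 mm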